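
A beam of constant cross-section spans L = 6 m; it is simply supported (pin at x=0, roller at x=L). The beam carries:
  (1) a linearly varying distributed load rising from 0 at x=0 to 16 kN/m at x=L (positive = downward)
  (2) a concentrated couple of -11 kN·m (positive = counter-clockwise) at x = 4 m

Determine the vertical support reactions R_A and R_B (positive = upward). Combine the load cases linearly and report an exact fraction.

R_A = 85/6 kN, R_B = 203/6 kN

Load 1 — triangular load w₀=16 kN/m (0→w₀ over full span):
  R_A = w₀L/6 = 16·6/6 = 16 kN
  R_B = w₀L/3 = 16·6/3 = 32 kN
Load 2 — applied couple M₀=-11 kN·m at a=4 m (b=L-a=2):
  R_A = M₀/L = (-11)/6 = -11/6 kN
  R_B = -M₀/L = -(-11)/6 = 11/6 kN
Superposition: R_A = 85/6 kN, R_B = 203/6 kN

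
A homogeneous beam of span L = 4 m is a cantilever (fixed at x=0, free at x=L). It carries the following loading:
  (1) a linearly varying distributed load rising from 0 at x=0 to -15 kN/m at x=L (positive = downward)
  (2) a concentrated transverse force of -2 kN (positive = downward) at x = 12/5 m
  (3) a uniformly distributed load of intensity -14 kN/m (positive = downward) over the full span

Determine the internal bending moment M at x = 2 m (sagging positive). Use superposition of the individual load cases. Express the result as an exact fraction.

M(2) = 269/5 kN·m

Load 1 — triangular load w₀=-15 kN/m (0→w₀ over full span):
  M_1 = w₀Lx/2 - w₀L²/3 - w₀x³/(6L) = (-15)·4·2/2 - (-15)·4²/3 - (-15)·2³/(6·4) = 25 kN·m
Load 2 — point force P=-2 kN at a=12/5 m (b=L-a=8/5):
  M_2 = -P(a-x)  [x≤a] = -(-2)·((12/5)-2) = 4/5 kN·m
Load 3 — uniform load w=-14 kN/m over full span:
  M_3 = -w(L-x)²/2 = -(-14)·(4-2)²/2 = 28 kN·m
Superposition: M = Σ M_i = 269/5 kN·m ≈ 53.800000 kN·m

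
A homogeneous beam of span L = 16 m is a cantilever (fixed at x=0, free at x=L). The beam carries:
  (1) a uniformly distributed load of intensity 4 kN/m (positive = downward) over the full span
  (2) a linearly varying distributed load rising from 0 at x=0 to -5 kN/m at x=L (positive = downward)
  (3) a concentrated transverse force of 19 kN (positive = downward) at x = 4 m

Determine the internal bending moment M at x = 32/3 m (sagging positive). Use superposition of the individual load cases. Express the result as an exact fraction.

M(32/3) = 512/81 kN·m

Load 1 — uniform load w=4 kN/m over full span:
  M_1 = -w(L-x)²/2 = -4·(16-(32/3))²/2 = -512/9 kN·m
Load 2 — triangular load w₀=-5 kN/m (0→w₀ over full span):
  M_2 = w₀Lx/2 - w₀L²/3 - w₀x³/(6L) = (-5)·16·(32/3)/2 - (-5)·16²/3 - (-5)·(32/3)³/(6·16) = 5120/81 kN·m
Load 3 — point force P=19 kN at a=4 m (b=L-a=12):
  M_3 = 0  [x>a] = 0 kN·m
Superposition: M = Σ M_i = 512/81 kN·m ≈ 6.320988 kN·m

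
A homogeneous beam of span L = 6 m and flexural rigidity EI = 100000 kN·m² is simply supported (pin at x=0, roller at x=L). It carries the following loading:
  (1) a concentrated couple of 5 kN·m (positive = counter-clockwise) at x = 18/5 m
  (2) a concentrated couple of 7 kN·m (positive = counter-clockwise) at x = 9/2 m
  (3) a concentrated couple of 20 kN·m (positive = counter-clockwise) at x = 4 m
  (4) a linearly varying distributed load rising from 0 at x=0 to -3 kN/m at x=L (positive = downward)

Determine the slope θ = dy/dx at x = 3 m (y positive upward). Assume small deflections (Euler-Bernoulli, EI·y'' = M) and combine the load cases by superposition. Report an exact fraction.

θ(3) = 19/600000 rad

Load 1 — applied couple M₀=5 kN·m at a=18/5 m (b=L-a=12/5):
  θ_1 = (M₀x²/(2L)+C₁)/EI  [x≤a] with C₁=M₀(3b²-L²)/(6L)=-13/5 = (5·3²/(2·6)+(-13/5))/100000 = 23/2000000 rad
Load 2 — applied couple M₀=7 kN·m at a=9/2 m (b=L-a=3/2):
  θ_2 = (M₀x²/(2L)+C₁)/EI  [x≤a] with C₁=M₀(3b²-L²)/(6L)=-91/16 = (7·3²/(2·6)+(-91/16))/100000 = -7/1600000 rad
Load 3 — applied couple M₀=20 kN·m at a=4 m (b=L-a=2):
  θ_3 = (M₀x²/(2L)+C₁)/EI  [x≤a] with C₁=M₀(3b²-L²)/(6L)=-40/3 = (20·3²/(2·6)+(-40/3))/100000 = 1/60000 rad
Load 4 — triangular load w₀=-3 kN/m (0→w₀ over full span):
  θ_4 = -w₀(7L⁴-30L²x²+15x⁴)/(360LEI) = -(-3)·(7·6⁴-30·6²·3²+15·3⁴)/(360·6·100000) = 63/8000000 rad
Superposition: θ = Σ θ_i = 19/600000 rad ≈ 0.000032 rad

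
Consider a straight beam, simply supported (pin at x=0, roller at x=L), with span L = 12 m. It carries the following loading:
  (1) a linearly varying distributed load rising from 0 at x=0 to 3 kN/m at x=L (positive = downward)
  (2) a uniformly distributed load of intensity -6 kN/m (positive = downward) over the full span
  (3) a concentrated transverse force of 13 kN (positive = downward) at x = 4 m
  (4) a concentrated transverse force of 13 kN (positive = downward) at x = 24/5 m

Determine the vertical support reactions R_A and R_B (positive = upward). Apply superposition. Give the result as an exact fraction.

Load 1 — triangular load w₀=3 kN/m (0→w₀ over full span):
  R_A = w₀L/6 = 3·12/6 = 6 kN
  R_B = w₀L/3 = 3·12/3 = 12 kN
Load 2 — uniform load w=-6 kN/m over full span:
  R_A = wL/2 = (-6)·12/2 = -36 kN
  R_B = wL/2 = (-6)·12/2 = -36 kN
Load 3 — point force P=13 kN at a=4 m (b=L-a=8):
  R_A = Pb/L = 13·8/12 = 26/3 kN
  R_B = Pa/L = 13·4/12 = 13/3 kN
Load 4 — point force P=13 kN at a=24/5 m (b=L-a=36/5):
  R_A = Pb/L = 13·(36/5)/12 = 39/5 kN
  R_B = Pa/L = 13·(24/5)/12 = 26/5 kN
Superposition: R_A = -203/15 kN, R_B = -217/15 kN

R_A = -203/15 kN, R_B = -217/15 kN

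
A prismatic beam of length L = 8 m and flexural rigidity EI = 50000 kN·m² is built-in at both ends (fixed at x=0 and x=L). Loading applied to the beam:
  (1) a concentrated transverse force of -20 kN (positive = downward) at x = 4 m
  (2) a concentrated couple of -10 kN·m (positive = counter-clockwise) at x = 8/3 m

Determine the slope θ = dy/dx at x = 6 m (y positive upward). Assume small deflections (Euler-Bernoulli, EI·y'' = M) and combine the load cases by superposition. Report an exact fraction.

θ(6) = -1/3000 rad

Load 1 — point force P=-20 kN at a=4 m (b=L-a=4):
  θ_1 = Pa²(L-x)(2bL-(3b+a)(L-x))/(2L³EI)  [x>a] = (-20)·4²·(8-6)·(2·4·8-(3·4+4)·(8-6))/(2·8³·50000) = -1/2500 rad
Load 2 — applied couple M₀=-10 kN·m at a=8/3 m (b=L-a=16/3):
  θ_2 = (R_Ax²/2 - M_Ax - M₀(x-a))/EI  [x>a] with R_A=-5/3, M_A=0 = ((-5/3)·6²/2 - 0·6 - (-10)·(6-(8/3)))/50000 = 1/15000 rad
Superposition: θ = Σ θ_i = -1/3000 rad ≈ -0.000333 rad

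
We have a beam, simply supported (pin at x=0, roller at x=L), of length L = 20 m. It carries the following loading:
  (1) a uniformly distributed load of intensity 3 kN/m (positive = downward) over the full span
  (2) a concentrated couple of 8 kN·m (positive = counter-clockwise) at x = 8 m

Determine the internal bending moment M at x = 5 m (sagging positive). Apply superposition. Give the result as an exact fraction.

Load 1 — uniform load w=3 kN/m over full span:
  M_1 = wx(L-x)/2 = 3·5·(20-5)/2 = 225/2 kN·m
Load 2 — applied couple M₀=8 kN·m at a=8 m (b=L-a=12):
  M_2 = M₀x/L  [x≤a] = 8·5/20 = 2 kN·m
Superposition: M = Σ M_i = 229/2 kN·m ≈ 114.500000 kN·m

M(5) = 229/2 kN·m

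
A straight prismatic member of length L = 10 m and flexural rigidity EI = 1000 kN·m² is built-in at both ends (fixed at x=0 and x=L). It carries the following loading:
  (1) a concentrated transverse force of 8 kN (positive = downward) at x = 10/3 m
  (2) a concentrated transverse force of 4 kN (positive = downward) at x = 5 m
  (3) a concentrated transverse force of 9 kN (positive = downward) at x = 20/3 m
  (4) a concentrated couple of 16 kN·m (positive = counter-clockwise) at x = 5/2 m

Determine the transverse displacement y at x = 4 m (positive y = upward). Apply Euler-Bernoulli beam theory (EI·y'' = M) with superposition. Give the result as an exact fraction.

Load 1 — point force P=8 kN at a=10/3 m (b=L-a=20/3):
  y_1 = -Pa²(L-x)²(3bL-(3b+a)(L-x))/(6L³EI)  [x>a] = -8·(10/3)²·(10-4)²·(3·(20/3)·10-(3·(20/3)+(10/3))·(10-4))/(6·10³·1000) = -4/125 m
Load 2 — point force P=4 kN at a=5 m (b=L-a=5):
  y_2 = -Pb²x²(3aL-(3a+b)x)/(6L³EI)  [x≤a] = -4·5²·4²·(3·5·10-(3·5+5)·4)/(6·10³·1000) = -7/375 m
Load 3 — point force P=9 kN at a=20/3 m (b=L-a=10/3):
  y_3 = -Pb²x²(3aL-(3a+b)x)/(6L³EI)  [x≤a] = -9·(10/3)²·4²·(3·(20/3)·10-(3·(20/3)+(10/3))·4)/(6·10³·1000) = -32/1125 m
Load 4 — applied couple M₀=16 kN·m at a=5/2 m (b=L-a=15/2):
  y_4 = (R_Ax³/6 - M_Ax²/2 - M₀(x-a)²/2)/EI  [x>a] with R_A=9/5, M_A=-3 = ((9/5)·4³/6 - (-3)·4²/2 - 16·(4-(5/2))²/2)/1000 = 63/2500 m
Superposition: y = Σ y_i = -1213/22500 m ≈ -0.053911 m

y(4) = -1213/22500 m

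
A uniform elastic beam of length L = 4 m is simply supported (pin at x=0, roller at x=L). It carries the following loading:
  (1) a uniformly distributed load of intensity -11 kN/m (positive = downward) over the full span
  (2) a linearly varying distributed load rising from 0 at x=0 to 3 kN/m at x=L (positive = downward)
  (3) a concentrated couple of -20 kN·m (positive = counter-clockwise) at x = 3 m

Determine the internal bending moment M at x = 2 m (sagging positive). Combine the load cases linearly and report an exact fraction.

Load 1 — uniform load w=-11 kN/m over full span:
  M_1 = wx(L-x)/2 = (-11)·2·(4-2)/2 = -22 kN·m
Load 2 — triangular load w₀=3 kN/m (0→w₀ over full span):
  M_2 = w₀Lx/6 - w₀x³/(6L) = 3·4·2/6 - 3·2³/(6·4) = 3 kN·m
Load 3 — applied couple M₀=-20 kN·m at a=3 m (b=L-a=1):
  M_3 = M₀x/L  [x≤a] = (-20)·2/4 = -10 kN·m
Superposition: M = Σ M_i = -29 kN·m ≈ -29.000000 kN·m

M(2) = -29 kN·m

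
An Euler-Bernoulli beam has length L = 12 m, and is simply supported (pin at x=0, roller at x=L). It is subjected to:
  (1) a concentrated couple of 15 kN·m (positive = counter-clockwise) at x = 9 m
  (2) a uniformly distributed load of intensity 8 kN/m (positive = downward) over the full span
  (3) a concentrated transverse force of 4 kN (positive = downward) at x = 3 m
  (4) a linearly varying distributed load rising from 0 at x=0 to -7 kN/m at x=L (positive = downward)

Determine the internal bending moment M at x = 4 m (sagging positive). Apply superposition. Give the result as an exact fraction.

M(4) = 821/9 kN·m

Load 1 — applied couple M₀=15 kN·m at a=9 m (b=L-a=3):
  M_1 = M₀x/L  [x≤a] = 15·4/12 = 5 kN·m
Load 2 — uniform load w=8 kN/m over full span:
  M_2 = wx(L-x)/2 = 8·4·(12-4)/2 = 128 kN·m
Load 3 — point force P=4 kN at a=3 m (b=L-a=9):
  M_3 = Pa(L-x)/L  [x>a] = 4·3·(12-4)/12 = 8 kN·m
Load 4 — triangular load w₀=-7 kN/m (0→w₀ over full span):
  M_4 = w₀Lx/6 - w₀x³/(6L) = (-7)·12·4/6 - (-7)·4³/(6·12) = -448/9 kN·m
Superposition: M = Σ M_i = 821/9 kN·m ≈ 91.222222 kN·m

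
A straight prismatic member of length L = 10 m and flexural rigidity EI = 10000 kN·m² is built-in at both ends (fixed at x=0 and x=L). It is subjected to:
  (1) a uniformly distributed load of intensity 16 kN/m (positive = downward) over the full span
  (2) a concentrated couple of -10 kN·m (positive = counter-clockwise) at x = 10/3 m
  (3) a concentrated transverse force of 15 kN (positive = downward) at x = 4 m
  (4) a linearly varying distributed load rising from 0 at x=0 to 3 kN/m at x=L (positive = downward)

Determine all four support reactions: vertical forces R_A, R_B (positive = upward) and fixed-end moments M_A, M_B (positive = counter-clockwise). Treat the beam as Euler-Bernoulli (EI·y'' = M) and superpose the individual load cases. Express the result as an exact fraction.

Load 1 — uniform load w=16 kN/m over full span:
  R_A = wL/2 = 16·10/2 = 80 kN
  M_A = wL²/12 = 16·10²/12 = 400/3 kN·m
  R_B = wL/2 = 16·10/2 = 80 kN
  M_B = -wL²/12 = -16·10²/12 = -400/3 kN·m
Load 2 — applied couple M₀=-10 kN·m at a=10/3 m (b=L-a=20/3):
  R_A = 6M₀ab/L³ = 6·(-10)·(10/3)·(20/3)/10³ = -4/3 kN
  M_A = M₀b(2a-b)/L² = (-10)·(20/3)·(2·(10/3)-(20/3))/10² = 0 kN·m
  R_B = -6M₀ab/L³ = -6·(-10)·(10/3)·(20/3)/10³ = 4/3 kN
  M_B = M₀a(2b-a)/L² = (-10)·(10/3)·(2·(20/3)-(10/3))/10² = -10/3 kN·m
Load 3 — point force P=15 kN at a=4 m (b=L-a=6):
  R_A = Pb²(3a+b)/L³ = 15·6²·(3·4+6)/10³ = 243/25 kN
  M_A = Pab²/L² = 15·4·6²/10² = 108/5 kN·m
  R_B = Pa²(a+3b)/L³ = 15·4²·(4+3·6)/10³ = 132/25 kN
  M_B = -Pa²b/L² = -15·4²·6/10² = -72/5 kN·m
Load 4 — triangular load w₀=3 kN/m (0→w₀ over full span):
  R_A = 3w₀L/20 = 3·3·10/20 = 9/2 kN
  M_A = w₀L²/30 = 3·10²/30 = 10 kN·m
  R_B = 7w₀L/20 = 7·3·10/20 = 21/2 kN
  M_B = -w₀L²/20 = -3·10²/20 = -15 kN·m
Superposition: R_A = 13933/150 kN, M_A = 2474/15 kN·m, R_B = 14567/150 kN, M_B = -2491/15 kN·m

R_A = 13933/150 kN, M_A = 2474/15 kN·m, R_B = 14567/150 kN, M_B = -2491/15 kN·m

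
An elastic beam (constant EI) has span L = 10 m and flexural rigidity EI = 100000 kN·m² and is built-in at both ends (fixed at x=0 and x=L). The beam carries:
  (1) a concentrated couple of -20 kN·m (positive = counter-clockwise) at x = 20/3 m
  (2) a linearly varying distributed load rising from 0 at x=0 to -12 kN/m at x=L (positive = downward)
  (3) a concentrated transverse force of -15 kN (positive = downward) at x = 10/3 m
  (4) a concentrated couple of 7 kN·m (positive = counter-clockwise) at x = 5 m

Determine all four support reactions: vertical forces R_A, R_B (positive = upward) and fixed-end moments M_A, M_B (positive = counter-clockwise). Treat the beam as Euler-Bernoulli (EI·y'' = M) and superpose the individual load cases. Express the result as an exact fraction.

Load 1 — applied couple M₀=-20 kN·m at a=20/3 m (b=L-a=10/3):
  R_A = 6M₀ab/L³ = 6·(-20)·(20/3)·(10/3)/10³ = -8/3 kN
  M_A = M₀b(2a-b)/L² = (-20)·(10/3)·(2·(20/3)-(10/3))/10² = -20/3 kN·m
  R_B = -6M₀ab/L³ = -6·(-20)·(20/3)·(10/3)/10³ = 8/3 kN
  M_B = M₀a(2b-a)/L² = (-20)·(20/3)·(2·(10/3)-(20/3))/10² = 0 kN·m
Load 2 — triangular load w₀=-12 kN/m (0→w₀ over full span):
  R_A = 3w₀L/20 = 3·(-12)·10/20 = -18 kN
  M_A = w₀L²/30 = (-12)·10²/30 = -40 kN·m
  R_B = 7w₀L/20 = 7·(-12)·10/20 = -42 kN
  M_B = -w₀L²/20 = -(-12)·10²/20 = 60 kN·m
Load 3 — point force P=-15 kN at a=10/3 m (b=L-a=20/3):
  R_A = Pb²(3a+b)/L³ = (-15)·(20/3)²·(3·(10/3)+(20/3))/10³ = -100/9 kN
  M_A = Pab²/L² = (-15)·(10/3)·(20/3)²/10² = -200/9 kN·m
  R_B = Pa²(a+3b)/L³ = (-15)·(10/3)²·((10/3)+3·(20/3))/10³ = -35/9 kN
  M_B = -Pa²b/L² = -(-15)·(10/3)²·(20/3)/10² = 100/9 kN·m
Load 4 — applied couple M₀=7 kN·m at a=5 m (b=L-a=5):
  R_A = 6M₀ab/L³ = 6·7·5·5/10³ = 21/20 kN
  M_A = M₀b(2a-b)/L² = 7·5·(2·5-5)/10² = 7/4 kN·m
  R_B = -6M₀ab/L³ = -6·7·5·5/10³ = -21/20 kN
  M_B = M₀a(2b-a)/L² = 7·5·(2·5-5)/10² = 7/4 kN·m
Superposition: R_A = -5531/180 kN, M_A = -2417/36 kN·m, R_B = -7969/180 kN, M_B = 2623/36 kN·m

R_A = -5531/180 kN, M_A = -2417/36 kN·m, R_B = -7969/180 kN, M_B = 2623/36 kN·m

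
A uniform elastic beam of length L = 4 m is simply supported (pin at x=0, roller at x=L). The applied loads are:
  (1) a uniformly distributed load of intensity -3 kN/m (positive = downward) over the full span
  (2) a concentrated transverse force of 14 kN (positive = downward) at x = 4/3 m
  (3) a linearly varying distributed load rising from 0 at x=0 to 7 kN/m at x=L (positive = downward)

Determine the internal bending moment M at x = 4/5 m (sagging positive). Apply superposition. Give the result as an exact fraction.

Load 1 — uniform load w=-3 kN/m over full span:
  M_1 = wx(L-x)/2 = (-3)·(4/5)·(4-(4/5))/2 = -96/25 kN·m
Load 2 — point force P=14 kN at a=4/3 m (b=L-a=8/3):
  M_2 = Pbx/L  [x≤a] = 14·(8/3)·(4/5)/4 = 112/15 kN·m
Load 3 — triangular load w₀=7 kN/m (0→w₀ over full span):
  M_3 = w₀Lx/6 - w₀x³/(6L) = 7·4·(4/5)/6 - 7·(4/5)³/(6·4) = 448/125 kN·m
Superposition: M = Σ M_i = 2704/375 kN·m ≈ 7.210667 kN·m

M(4/5) = 2704/375 kN·m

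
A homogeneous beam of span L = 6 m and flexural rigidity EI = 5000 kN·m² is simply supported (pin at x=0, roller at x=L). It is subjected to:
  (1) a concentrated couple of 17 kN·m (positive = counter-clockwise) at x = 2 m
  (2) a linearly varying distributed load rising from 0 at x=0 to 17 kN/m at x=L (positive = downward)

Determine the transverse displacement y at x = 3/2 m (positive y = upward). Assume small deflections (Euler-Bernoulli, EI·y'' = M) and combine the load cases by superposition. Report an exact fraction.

Load 1 — applied couple M₀=17 kN·m at a=2 m (b=L-a=4):
  y_1 = (M₀x³/(6L)+C₁x)/EI  [x≤a] with C₁=M₀(3b²-L²)/(6L)=17/3 = (17·(3/2)³/(6·6)+(17/3)·(3/2))/5000 = 323/160000 m
Load 2 — triangular load w₀=17 kN/m (0→w₀ over full span):
  y_2 = -w₀x(7L⁴-10L²x²+3x⁴)/(360LEI) = -17·(3/2)·(7·6⁴-10·6²·(3/2)²+3·(3/2)⁴)/(360·6·5000) = -50031/2560000 m
Superposition: y = Σ y_i = -44863/2560000 m ≈ -0.017525 m

y(3/2) = -44863/2560000 m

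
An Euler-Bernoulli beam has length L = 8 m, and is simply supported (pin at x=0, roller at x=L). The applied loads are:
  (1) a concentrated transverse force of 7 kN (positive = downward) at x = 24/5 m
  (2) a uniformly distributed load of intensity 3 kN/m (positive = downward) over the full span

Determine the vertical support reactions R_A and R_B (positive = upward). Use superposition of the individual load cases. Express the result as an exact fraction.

Load 1 — point force P=7 kN at a=24/5 m (b=L-a=16/5):
  R_A = Pb/L = 7·(16/5)/8 = 14/5 kN
  R_B = Pa/L = 7·(24/5)/8 = 21/5 kN
Load 2 — uniform load w=3 kN/m over full span:
  R_A = wL/2 = 3·8/2 = 12 kN
  R_B = wL/2 = 3·8/2 = 12 kN
Superposition: R_A = 74/5 kN, R_B = 81/5 kN

R_A = 74/5 kN, R_B = 81/5 kN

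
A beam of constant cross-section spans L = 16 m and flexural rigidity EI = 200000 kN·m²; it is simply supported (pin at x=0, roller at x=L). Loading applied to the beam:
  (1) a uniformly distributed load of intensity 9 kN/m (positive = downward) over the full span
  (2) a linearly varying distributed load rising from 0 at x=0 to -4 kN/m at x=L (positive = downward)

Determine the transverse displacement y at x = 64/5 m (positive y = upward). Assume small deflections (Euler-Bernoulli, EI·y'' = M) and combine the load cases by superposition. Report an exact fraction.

Load 1 — uniform load w=9 kN/m over full span:
  y_1 = -wx(L³-2Lx²+x³)/(24EI) = -9·(64/5)·(16³-2·16·(64/5)²+(64/5)³)/(24·200000) = -44544/1953125 m
Load 2 — triangular load w₀=-4 kN/m (0→w₀ over full span):
  y_2 = -w₀x(7L⁴-10L²x²+3x⁴)/(360LEI) = -(-4)·(64/5)·(7·16⁴-10·16²·(64/5)²+3·(64/5)⁴)/(360·16·200000) = 260096/48828125 m
Superposition: y = Σ y_i = -853504/48828125 m ≈ -0.017480 m

y(64/5) = -853504/48828125 m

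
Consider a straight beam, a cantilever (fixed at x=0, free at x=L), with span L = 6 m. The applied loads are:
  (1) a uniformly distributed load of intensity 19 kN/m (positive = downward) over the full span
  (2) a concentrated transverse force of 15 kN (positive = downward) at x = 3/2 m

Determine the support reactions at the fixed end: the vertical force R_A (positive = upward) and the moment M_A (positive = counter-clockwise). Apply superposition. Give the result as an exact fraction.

Load 1 — uniform load w=19 kN/m over full span:
  R_A = wL = 19·6 = 114 kN
  M_A = wL²/2 = 19·6²/2 = 342 kN·m
Load 2 — point force P=15 kN at a=3/2 m (b=L-a=9/2):
  R_A = P = 15 kN
  M_A = Pa = 15·(3/2) = 45/2 kN·m
Superposition: R_A = 129 kN, M_A = 729/2 kN·m

R_A = 129 kN, M_A = 729/2 kN·m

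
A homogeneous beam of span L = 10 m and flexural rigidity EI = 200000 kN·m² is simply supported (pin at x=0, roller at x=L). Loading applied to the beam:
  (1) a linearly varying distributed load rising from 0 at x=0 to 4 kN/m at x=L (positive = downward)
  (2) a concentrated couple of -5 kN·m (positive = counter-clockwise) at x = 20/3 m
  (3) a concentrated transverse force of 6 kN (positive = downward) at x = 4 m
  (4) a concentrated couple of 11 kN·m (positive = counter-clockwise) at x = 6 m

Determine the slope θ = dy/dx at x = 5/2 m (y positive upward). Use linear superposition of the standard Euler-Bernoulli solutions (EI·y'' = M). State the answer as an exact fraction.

θ(5/2) = -250123/576000000 rad

Load 1 — triangular load w₀=4 kN/m (0→w₀ over full span):
  θ_1 = -w₀(7L⁴-30L²x²+15x⁴)/(360LEI) = -4·(7·10⁴-30·10²·(5/2)²+15·(5/2)⁴)/(360·10·200000) = -1327/4608000 rad
Load 2 — applied couple M₀=-5 kN·m at a=20/3 m (b=L-a=10/3):
  θ_2 = (M₀x²/(2L)+C₁)/EI  [x≤a] with C₁=M₀(3b²-L²)/(6L)=50/9 = ((-5)·(5/2)²/(2·10)+(50/9))/200000 = 23/1152000 rad
Load 3 — point force P=6 kN at a=4 m (b=L-a=6):
  θ_3 = -Pb(L²-b²-3x²)/(6LEI)  [x≤a] = -6·6·(10²-6²-3·(5/2)²)/(6·10·200000) = -543/4000000 rad
Load 4 — applied couple M₀=11 kN·m at a=6 m (b=L-a=4):
  θ_4 = (M₀x²/(2L)+C₁)/EI  [x≤a] with C₁=M₀(3b²-L²)/(6L)=-143/15 = (11·(5/2)²/(2·10)+(-143/15))/200000 = -1463/48000000 rad
Superposition: θ = Σ θ_i = -250123/576000000 rad ≈ -0.000434 rad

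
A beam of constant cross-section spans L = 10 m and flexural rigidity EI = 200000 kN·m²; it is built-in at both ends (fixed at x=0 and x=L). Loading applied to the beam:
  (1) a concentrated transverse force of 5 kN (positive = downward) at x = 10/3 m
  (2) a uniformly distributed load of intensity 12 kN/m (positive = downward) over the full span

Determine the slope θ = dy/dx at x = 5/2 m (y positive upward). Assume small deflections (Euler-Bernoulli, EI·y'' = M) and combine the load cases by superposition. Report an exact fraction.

Load 1 — point force P=5 kN at a=10/3 m (b=L-a=20/3):
  θ_1 = -Pb²x(2aL-(3a+b)x)/(2L³EI)  [x≤a] = -5·(20/3)²·(5/2)·(2·(10/3)·10-(3·(10/3)+(20/3))·(5/2))/(2·10³·200000) = -1/28800 rad
Load 2 — uniform load w=12 kN/m over full span:
  θ_2 = -wx(L-x)(L-2x)/(12EI) = -12·(5/2)·(10-(5/2))·(10-2·(5/2))/(12·200000) = -3/6400 rad
Superposition: θ = Σ θ_i = -29/57600 rad ≈ -0.000503 rad

θ(5/2) = -29/57600 rad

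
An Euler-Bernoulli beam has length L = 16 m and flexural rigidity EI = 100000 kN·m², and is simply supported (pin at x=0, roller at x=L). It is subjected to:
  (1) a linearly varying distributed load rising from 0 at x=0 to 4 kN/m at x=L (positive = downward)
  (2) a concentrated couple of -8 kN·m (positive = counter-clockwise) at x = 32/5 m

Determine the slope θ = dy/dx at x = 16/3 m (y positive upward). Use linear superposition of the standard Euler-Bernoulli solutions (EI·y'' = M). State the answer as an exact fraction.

θ(16/3) = -34954/18984375 rad

Load 1 — triangular load w₀=4 kN/m (0→w₀ over full span):
  θ_1 = -w₀(7L⁴-30L²x²+15x⁴)/(360LEI) = -4·(7·16⁴-30·16²·(16/3)²+15·(16/3)⁴)/(360·16·100000) = -6656/3796875 rad
Load 2 — applied couple M₀=-8 kN·m at a=32/5 m (b=L-a=48/5):
  θ_2 = (M₀x²/(2L)+C₁)/EI  [x≤a] with C₁=M₀(3b²-L²)/(6L)=-128/75 = ((-8)·(16/3)²/(2·16)+(-128/75))/100000 = -62/703125 rad
Superposition: θ = Σ θ_i = -34954/18984375 rad ≈ -0.001841 rad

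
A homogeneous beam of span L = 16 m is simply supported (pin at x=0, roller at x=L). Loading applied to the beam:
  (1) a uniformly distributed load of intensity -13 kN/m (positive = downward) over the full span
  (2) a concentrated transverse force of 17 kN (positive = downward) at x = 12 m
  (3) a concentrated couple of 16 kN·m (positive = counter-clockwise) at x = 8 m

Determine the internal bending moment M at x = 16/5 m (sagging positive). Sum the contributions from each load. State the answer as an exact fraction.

M(16/5) = -6236/25 kN·m

Load 1 — uniform load w=-13 kN/m over full span:
  M_1 = wx(L-x)/2 = (-13)·(16/5)·(16-(16/5))/2 = -6656/25 kN·m
Load 2 — point force P=17 kN at a=12 m (b=L-a=4):
  M_2 = Pbx/L  [x≤a] = 17·4·(16/5)/16 = 68/5 kN·m
Load 3 — applied couple M₀=16 kN·m at a=8 m (b=L-a=8):
  M_3 = M₀x/L  [x≤a] = 16·(16/5)/16 = 16/5 kN·m
Superposition: M = Σ M_i = -6236/25 kN·m ≈ -249.440000 kN·m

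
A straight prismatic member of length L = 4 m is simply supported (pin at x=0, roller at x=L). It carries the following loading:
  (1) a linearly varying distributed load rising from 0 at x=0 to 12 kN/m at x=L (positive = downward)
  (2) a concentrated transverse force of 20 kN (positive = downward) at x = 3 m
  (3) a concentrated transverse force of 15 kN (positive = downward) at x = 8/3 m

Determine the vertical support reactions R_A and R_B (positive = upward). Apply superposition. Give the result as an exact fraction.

R_A = 18 kN, R_B = 41 kN

Load 1 — triangular load w₀=12 kN/m (0→w₀ over full span):
  R_A = w₀L/6 = 12·4/6 = 8 kN
  R_B = w₀L/3 = 12·4/3 = 16 kN
Load 2 — point force P=20 kN at a=3 m (b=L-a=1):
  R_A = Pb/L = 20·1/4 = 5 kN
  R_B = Pa/L = 20·3/4 = 15 kN
Load 3 — point force P=15 kN at a=8/3 m (b=L-a=4/3):
  R_A = Pb/L = 15·(4/3)/4 = 5 kN
  R_B = Pa/L = 15·(8/3)/4 = 10 kN
Superposition: R_A = 18 kN, R_B = 41 kN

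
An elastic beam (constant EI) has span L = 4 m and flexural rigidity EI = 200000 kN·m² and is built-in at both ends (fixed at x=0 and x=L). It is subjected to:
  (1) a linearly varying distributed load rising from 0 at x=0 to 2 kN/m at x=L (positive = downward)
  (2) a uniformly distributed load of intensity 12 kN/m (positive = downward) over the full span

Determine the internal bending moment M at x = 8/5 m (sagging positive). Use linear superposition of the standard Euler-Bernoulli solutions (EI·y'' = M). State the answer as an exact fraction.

Load 1 — triangular load w₀=2 kN/m (0→w₀ over full span):
  M_1 = 3w₀Lx/20 - w₀L²/30 - w₀x³/(6L) = 3·2·4·(8/5)/20 - 2·4²/30 - 2·(8/5)³/(6·4) = 64/125 kN·m
Load 2 — uniform load w=12 kN/m over full span:
  M_2 = wLx/2 - wL²/12 - wx²/2 = 12·4·(8/5)/2 - 12·4²/12 - 12·(8/5)²/2 = 176/25 kN·m
Superposition: M = Σ M_i = 944/125 kN·m ≈ 7.552000 kN·m

M(8/5) = 944/125 kN·m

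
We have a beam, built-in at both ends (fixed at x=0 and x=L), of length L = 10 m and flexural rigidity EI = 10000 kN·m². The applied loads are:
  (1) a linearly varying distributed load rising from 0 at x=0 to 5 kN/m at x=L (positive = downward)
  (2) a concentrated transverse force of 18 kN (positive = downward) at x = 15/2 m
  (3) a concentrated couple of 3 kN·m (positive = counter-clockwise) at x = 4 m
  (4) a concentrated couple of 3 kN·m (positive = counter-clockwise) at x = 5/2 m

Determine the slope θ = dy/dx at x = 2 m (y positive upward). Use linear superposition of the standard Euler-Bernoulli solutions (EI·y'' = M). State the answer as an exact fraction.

Load 1 — triangular load w₀=5 kN/m (0→w₀ over full span):
  θ_1 = -w₀(2x(L-x)(L-2x)(x+2L)+x²(L-x)²)/(120LEI) = -5·(2·2·(10-2)·(10-2·2)·(2+2·10)+2²·(10-2)²)/(120·10·10000) = -7/3750 rad
Load 2 — point force P=18 kN at a=15/2 m (b=L-a=5/2):
  θ_2 = -Pb²x(2aL-(3a+b)x)/(2L³EI)  [x≤a] = -18·(5/2)²·2·(2·(15/2)·10-(3·(15/2)+(5/2))·2)/(2·10³·10000) = -9/8000 rad
Load 3 — applied couple M₀=3 kN·m at a=4 m (b=L-a=6):
  θ_3 = (R_Ax²/2 - M_Ax)/EI  [x≤a] with R_A=54/125, M_A=9/25 = ((54/125)·2²/2 - (9/25)·2)/10000 = 9/625000 rad
Load 4 — applied couple M₀=3 kN·m at a=5/2 m (b=L-a=15/2):
  θ_4 = (R_Ax²/2 - M_Ax)/EI  [x≤a] with R_A=27/80, M_A=-9/16 = ((27/80)·2²/2 - (-9/16)·2)/10000 = 9/50000 rad
Superposition: θ = Σ θ_i = -41959/15000000 rad ≈ -0.002797 rad

θ(2) = -41959/15000000 rad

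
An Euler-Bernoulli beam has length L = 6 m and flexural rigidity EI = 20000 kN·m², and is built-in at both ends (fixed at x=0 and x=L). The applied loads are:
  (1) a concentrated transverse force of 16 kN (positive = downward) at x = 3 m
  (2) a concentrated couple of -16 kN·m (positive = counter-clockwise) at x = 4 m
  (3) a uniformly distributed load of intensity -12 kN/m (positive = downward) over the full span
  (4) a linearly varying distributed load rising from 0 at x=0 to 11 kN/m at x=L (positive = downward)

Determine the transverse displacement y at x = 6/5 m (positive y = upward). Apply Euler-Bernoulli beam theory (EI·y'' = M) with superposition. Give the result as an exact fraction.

y(6/5) = 12457/39062500 m

Load 1 — point force P=16 kN at a=3 m (b=L-a=3):
  y_1 = -Pb²x²(3aL-(3a+b)x)/(6L³EI)  [x≤a] = -16·3²·(6/5)²·(3·3·6-(3·3+3)·(6/5))/(6·6³·20000) = -99/312500 m
Load 2 — applied couple M₀=-16 kN·m at a=4 m (b=L-a=2):
  y_2 = (R_Ax³/6 - M_Ax²/2)/EI  [x≤a] with R_A=-32/9, M_A=-16/3 = ((-32/9)·(6/5)³/6 - (-16/3)·(6/5)²/2)/20000 = 11/78125 m
Load 3 — uniform load w=-12 kN/m over full span:
  y_3 = -wx²(L-x)²/(24EI) = -(-12)·(6/5)²·(6-(6/5))²/(24·20000) = 324/390625 m
Load 4 — triangular load w₀=11 kN/m (0→w₀ over full span):
  y_4 = -w₀x²(L-x)²(x+2L)/(120LEI) = -11·(6/5)²·(6-(6/5))²·((6/5)+2·6)/(120·6·20000) = -3267/9765625 m
Superposition: y = Σ y_i = 12457/39062500 m ≈ 0.000319 m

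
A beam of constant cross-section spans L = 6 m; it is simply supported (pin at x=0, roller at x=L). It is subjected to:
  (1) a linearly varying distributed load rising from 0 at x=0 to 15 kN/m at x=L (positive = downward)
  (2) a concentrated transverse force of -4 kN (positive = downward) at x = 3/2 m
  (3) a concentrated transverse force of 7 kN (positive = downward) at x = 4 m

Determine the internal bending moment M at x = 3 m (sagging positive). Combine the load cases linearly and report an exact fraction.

M(3) = 151/4 kN·m

Load 1 — triangular load w₀=15 kN/m (0→w₀ over full span):
  M_1 = w₀Lx/6 - w₀x³/(6L) = 15·6·3/6 - 15·3³/(6·6) = 135/4 kN·m
Load 2 — point force P=-4 kN at a=3/2 m (b=L-a=9/2):
  M_2 = Pa(L-x)/L  [x>a] = (-4)·(3/2)·(6-3)/6 = -3 kN·m
Load 3 — point force P=7 kN at a=4 m (b=L-a=2):
  M_3 = Pbx/L  [x≤a] = 7·2·3/6 = 7 kN·m
Superposition: M = Σ M_i = 151/4 kN·m ≈ 37.750000 kN·m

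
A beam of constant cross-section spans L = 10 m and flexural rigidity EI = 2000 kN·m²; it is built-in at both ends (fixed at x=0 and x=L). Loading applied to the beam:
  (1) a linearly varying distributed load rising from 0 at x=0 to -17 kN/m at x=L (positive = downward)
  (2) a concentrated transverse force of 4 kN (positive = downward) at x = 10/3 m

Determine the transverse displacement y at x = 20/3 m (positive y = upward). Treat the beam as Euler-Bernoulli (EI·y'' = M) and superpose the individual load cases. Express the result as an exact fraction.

y(20/3) = 193/2187 m

Load 1 — triangular load w₀=-17 kN/m (0→w₀ over full span):
  y_1 = -w₀x²(L-x)²(x+2L)/(120LEI) = -(-17)·(20/3)²·(10-(20/3))²·((20/3)+2·10)/(120·10·2000) = 68/729 m
Load 2 — point force P=4 kN at a=10/3 m (b=L-a=20/3):
  y_2 = -Pa²(L-x)²(3bL-(3b+a)(L-x))/(6L³EI)  [x>a] = -4·(10/3)²·(10-(20/3))²·(3·(20/3)·10-(3·(20/3)+(10/3))·(10-(20/3)))/(6·10³·2000) = -11/2187 m
Superposition: y = Σ y_i = 193/2187 m ≈ 0.088249 m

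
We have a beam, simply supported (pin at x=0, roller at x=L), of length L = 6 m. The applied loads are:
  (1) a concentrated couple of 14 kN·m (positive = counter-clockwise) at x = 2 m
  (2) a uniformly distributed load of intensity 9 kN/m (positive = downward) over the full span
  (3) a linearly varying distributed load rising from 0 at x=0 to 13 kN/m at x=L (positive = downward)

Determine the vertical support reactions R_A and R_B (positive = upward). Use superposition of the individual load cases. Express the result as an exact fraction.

R_A = 127/3 kN, R_B = 152/3 kN

Load 1 — applied couple M₀=14 kN·m at a=2 m (b=L-a=4):
  R_A = M₀/L = 14/6 = 7/3 kN
  R_B = -M₀/L = -14/6 = -7/3 kN
Load 2 — uniform load w=9 kN/m over full span:
  R_A = wL/2 = 9·6/2 = 27 kN
  R_B = wL/2 = 9·6/2 = 27 kN
Load 3 — triangular load w₀=13 kN/m (0→w₀ over full span):
  R_A = w₀L/6 = 13·6/6 = 13 kN
  R_B = w₀L/3 = 13·6/3 = 26 kN
Superposition: R_A = 127/3 kN, R_B = 152/3 kN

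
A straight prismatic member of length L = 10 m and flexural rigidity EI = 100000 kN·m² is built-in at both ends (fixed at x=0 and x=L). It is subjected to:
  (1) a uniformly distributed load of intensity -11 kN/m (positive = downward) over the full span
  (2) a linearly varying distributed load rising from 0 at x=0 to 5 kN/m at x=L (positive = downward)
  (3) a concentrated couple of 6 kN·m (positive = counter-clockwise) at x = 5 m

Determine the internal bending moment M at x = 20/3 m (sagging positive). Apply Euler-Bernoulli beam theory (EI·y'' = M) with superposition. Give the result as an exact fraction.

Load 1 — uniform load w=-11 kN/m over full span:
  M_1 = wLx/2 - wL²/12 - wx²/2 = (-11)·10·(20/3)/2 - (-11)·10²/12 - (-11)·(20/3)²/2 = -275/9 kN·m
Load 2 — triangular load w₀=5 kN/m (0→w₀ over full span):
  M_2 = 3w₀Lx/20 - w₀L²/30 - w₀x³/(6L) = 3·5·10·(20/3)/20 - 5·10²/30 - 5·(20/3)³/(6·10) = 700/81 kN·m
Load 3 — applied couple M₀=6 kN·m at a=5 m (b=L-a=5):
  M_3 = R_Ax - M_A - M₀  [x>a] with R_A=9/10, M_A=3/2 = (9/10)·(20/3) - (3/2) - 6 = -3/2 kN·m
Superposition: M = Σ M_i = -3793/162 kN·m ≈ -23.413580 kN·m

M(20/3) = -3793/162 kN·m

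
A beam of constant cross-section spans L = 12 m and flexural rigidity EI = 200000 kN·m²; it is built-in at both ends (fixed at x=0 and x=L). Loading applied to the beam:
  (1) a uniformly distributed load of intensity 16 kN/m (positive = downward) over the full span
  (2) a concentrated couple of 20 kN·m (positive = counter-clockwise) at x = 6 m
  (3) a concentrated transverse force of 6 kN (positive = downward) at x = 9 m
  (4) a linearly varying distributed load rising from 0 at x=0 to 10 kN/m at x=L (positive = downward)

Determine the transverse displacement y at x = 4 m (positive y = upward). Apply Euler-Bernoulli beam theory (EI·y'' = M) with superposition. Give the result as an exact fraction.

y(4) = -8209/1800000 m

Load 1 — uniform load w=16 kN/m over full span:
  y_1 = -wx²(L-x)²/(24EI) = -16·4²·(12-4)²/(24·200000) = -32/9375 m
Load 2 — applied couple M₀=20 kN·m at a=6 m (b=L-a=6):
  y_2 = (R_Ax³/6 - M_Ax²/2)/EI  [x≤a] with R_A=5/2, M_A=5 = ((5/2)·4³/6 - 5·4²/2)/200000 = -1/15000 m
Load 3 — point force P=6 kN at a=9 m (b=L-a=3):
  y_3 = -Pb²x²(3aL-(3a+b)x)/(6L³EI)  [x≤a] = -6·3²·4²·(3·9·12-(3·9+3)·4)/(6·12³·200000) = -17/200000 m
Load 4 — triangular load w₀=10 kN/m (0→w₀ over full span):
  y_4 = -w₀x²(L-x)²(x+2L)/(120LEI) = -10·4²·(12-4)²·(4+2·12)/(120·12·200000) = -28/28125 m
Superposition: y = Σ y_i = -8209/1800000 m ≈ -0.004561 m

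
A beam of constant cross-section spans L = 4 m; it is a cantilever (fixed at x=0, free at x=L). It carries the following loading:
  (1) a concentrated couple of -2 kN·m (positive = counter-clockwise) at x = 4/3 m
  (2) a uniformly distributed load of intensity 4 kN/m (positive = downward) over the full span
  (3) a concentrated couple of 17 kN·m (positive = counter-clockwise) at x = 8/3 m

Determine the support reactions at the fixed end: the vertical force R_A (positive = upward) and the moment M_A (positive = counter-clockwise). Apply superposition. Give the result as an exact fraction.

R_A = 16 kN, M_A = 17 kN·m

Load 1 — applied couple M₀=-2 kN·m at a=4/3 m (b=L-a=8/3):
  R_A = 0 kN
  M_A = -M₀ = -(-2) = 2 kN·m
Load 2 — uniform load w=4 kN/m over full span:
  R_A = wL = 4·4 = 16 kN
  M_A = wL²/2 = 4·4²/2 = 32 kN·m
Load 3 — applied couple M₀=17 kN·m at a=8/3 m (b=L-a=4/3):
  R_A = 0 kN
  M_A = -M₀ = -17 kN·m
Superposition: R_A = 16 kN, M_A = 17 kN·m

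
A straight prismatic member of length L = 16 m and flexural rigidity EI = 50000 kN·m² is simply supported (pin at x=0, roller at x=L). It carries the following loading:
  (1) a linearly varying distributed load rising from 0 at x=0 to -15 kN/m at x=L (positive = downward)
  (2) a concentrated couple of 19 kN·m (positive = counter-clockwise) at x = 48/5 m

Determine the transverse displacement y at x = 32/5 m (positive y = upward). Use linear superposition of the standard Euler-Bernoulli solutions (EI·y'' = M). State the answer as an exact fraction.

Load 1 — triangular load w₀=-15 kN/m (0→w₀ over full span):
  y_1 = -w₀x(7L⁴-10L²x²+3x⁴)/(360LEI) = -(-15)·(32/5)·(7·16⁴-10·16²·(32/5)²+3·(32/5)⁴)/(360·16·50000) = 1168384/9765625 m
Load 2 — applied couple M₀=19 kN·m at a=48/5 m (b=L-a=32/5):
  y_2 = (M₀x³/(6L)+C₁x)/EI  [x≤a] with C₁=M₀(3b²-L²)/(6L)=-1976/75 = (19·(32/5)³/(6·16)+(-1976/75)·(32/5))/50000 = -912/390625 m
Superposition: y = Σ y_i = 1145584/9765625 m ≈ 0.117308 m

y(32/5) = 1145584/9765625 m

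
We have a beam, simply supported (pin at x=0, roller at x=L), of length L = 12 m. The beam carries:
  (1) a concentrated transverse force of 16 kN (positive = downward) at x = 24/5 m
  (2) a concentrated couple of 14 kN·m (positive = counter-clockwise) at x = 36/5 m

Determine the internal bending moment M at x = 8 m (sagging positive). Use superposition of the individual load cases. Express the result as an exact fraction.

Load 1 — point force P=16 kN at a=24/5 m (b=L-a=36/5):
  M_1 = Pa(L-x)/L  [x>a] = 16·(24/5)·(12-8)/12 = 128/5 kN·m
Load 2 — applied couple M₀=14 kN·m at a=36/5 m (b=L-a=24/5):
  M_2 = M₀x/L - M₀  [x>a] = 14·8/12 - 14 = -14/3 kN·m
Superposition: M = Σ M_i = 314/15 kN·m ≈ 20.933333 kN·m

M(8) = 314/15 kN·m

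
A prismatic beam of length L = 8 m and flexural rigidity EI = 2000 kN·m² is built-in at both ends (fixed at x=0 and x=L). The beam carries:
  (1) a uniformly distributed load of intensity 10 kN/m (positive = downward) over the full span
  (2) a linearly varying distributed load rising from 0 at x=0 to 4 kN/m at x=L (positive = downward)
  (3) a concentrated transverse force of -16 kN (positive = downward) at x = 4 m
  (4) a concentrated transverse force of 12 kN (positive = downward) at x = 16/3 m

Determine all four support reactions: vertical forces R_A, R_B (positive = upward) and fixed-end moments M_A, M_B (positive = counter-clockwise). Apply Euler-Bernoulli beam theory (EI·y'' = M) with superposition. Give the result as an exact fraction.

Load 1 — uniform load w=10 kN/m over full span:
  R_A = wL/2 = 10·8/2 = 40 kN
  M_A = wL²/12 = 10·8²/12 = 160/3 kN·m
  R_B = wL/2 = 10·8/2 = 40 kN
  M_B = -wL²/12 = -10·8²/12 = -160/3 kN·m
Load 2 — triangular load w₀=4 kN/m (0→w₀ over full span):
  R_A = 3w₀L/20 = 3·4·8/20 = 24/5 kN
  M_A = w₀L²/30 = 4·8²/30 = 128/15 kN·m
  R_B = 7w₀L/20 = 7·4·8/20 = 56/5 kN
  M_B = -w₀L²/20 = -4·8²/20 = -64/5 kN·m
Load 3 — point force P=-16 kN at a=4 m (b=L-a=4):
  R_A = Pb²(3a+b)/L³ = (-16)·4²·(3·4+4)/8³ = -8 kN
  M_A = Pab²/L² = (-16)·4·4²/8² = -16 kN·m
  R_B = Pa²(a+3b)/L³ = (-16)·4²·(4+3·4)/8³ = -8 kN
  M_B = -Pa²b/L² = -(-16)·4²·4/8² = 16 kN·m
Load 4 — point force P=12 kN at a=16/3 m (b=L-a=8/3):
  R_A = Pb²(3a+b)/L³ = 12·(8/3)²·(3·(16/3)+(8/3))/8³ = 28/9 kN
  M_A = Pab²/L² = 12·(16/3)·(8/3)²/8² = 64/9 kN·m
  R_B = Pa²(a+3b)/L³ = 12·(16/3)²·((16/3)+3·(8/3))/8³ = 80/9 kN
  M_B = -Pa²b/L² = -12·(16/3)²·(8/3)/8² = -128/9 kN·m
Superposition: R_A = 1796/45 kN, M_A = 2384/45 kN·m, R_B = 2344/45 kN, M_B = -2896/45 kN·m

R_A = 1796/45 kN, M_A = 2384/45 kN·m, R_B = 2344/45 kN, M_B = -2896/45 kN·m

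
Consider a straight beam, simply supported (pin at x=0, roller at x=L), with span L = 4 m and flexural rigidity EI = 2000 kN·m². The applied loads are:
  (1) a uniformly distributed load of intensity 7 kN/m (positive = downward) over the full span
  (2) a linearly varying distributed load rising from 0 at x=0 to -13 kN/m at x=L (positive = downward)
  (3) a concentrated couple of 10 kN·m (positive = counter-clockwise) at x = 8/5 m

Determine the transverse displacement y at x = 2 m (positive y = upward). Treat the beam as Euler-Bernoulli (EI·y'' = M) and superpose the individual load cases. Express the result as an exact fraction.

y(2) = 29/30000 m

Load 1 — uniform load w=7 kN/m over full span:
  y_1 = -wx(L³-2Lx²+x³)/(24EI) = -7·2·(4³-2·4·2²+2³)/(24·2000) = -7/600 m
Load 2 — triangular load w₀=-13 kN/m (0→w₀ over full span):
  y_2 = -w₀x(7L⁴-10L²x²+3x⁴)/(360LEI) = -(-13)·2·(7·4⁴-10·4²·2²+3·2⁴)/(360·4·2000) = 13/1200 m
Load 3 — applied couple M₀=10 kN·m at a=8/5 m (b=L-a=12/5):
  y_3 = (M₀x³/(6L)-M₀(x-a)²/2+C₁x)/EI  [x>a] with C₁=M₀(3b²-L²)/(6L)=8/15 = (10·2³/(6·4)-10·(2-(8/5))²/2+(8/15)·2)/2000 = 9/5000 m
Superposition: y = Σ y_i = 29/30000 m ≈ 0.000967 m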